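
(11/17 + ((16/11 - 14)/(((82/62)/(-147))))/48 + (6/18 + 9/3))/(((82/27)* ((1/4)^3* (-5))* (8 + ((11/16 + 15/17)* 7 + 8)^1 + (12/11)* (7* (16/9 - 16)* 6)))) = 700160832/3141696545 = 0.22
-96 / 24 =-4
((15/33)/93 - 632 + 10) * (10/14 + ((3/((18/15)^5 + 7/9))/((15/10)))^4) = -271118097402846779119602305/509871253070933225238921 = -531.74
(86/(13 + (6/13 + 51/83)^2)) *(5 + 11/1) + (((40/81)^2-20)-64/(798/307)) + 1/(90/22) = 38935679034781/733843224495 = 53.06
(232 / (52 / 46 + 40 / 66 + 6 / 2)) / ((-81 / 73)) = -4284808 / 97065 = -44.14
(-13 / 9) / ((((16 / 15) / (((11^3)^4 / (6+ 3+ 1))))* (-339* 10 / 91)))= 3712760769660943 / 325440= 11408434026.74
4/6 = 2/3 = 0.67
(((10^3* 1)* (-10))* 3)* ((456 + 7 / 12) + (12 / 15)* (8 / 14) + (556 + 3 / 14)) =-212783500 / 7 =-30397642.86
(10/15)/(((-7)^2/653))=1306/147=8.88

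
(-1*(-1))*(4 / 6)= 2 / 3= 0.67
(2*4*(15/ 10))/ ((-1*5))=-12/ 5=-2.40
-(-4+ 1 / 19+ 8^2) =-1141 / 19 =-60.05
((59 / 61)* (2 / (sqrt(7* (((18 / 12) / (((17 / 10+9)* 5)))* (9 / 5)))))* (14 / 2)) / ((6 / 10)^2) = 2950* sqrt(11235) / 4941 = 63.28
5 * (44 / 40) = 11 / 2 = 5.50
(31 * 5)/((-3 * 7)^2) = 155/441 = 0.35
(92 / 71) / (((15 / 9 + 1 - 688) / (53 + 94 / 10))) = -10764 / 91235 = -0.12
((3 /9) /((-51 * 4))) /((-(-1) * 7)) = -1 /4284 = -0.00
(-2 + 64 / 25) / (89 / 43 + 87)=301 / 47875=0.01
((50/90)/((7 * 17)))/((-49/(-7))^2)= 5/52479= 0.00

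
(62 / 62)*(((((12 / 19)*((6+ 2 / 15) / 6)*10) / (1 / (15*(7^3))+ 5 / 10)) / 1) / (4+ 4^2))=0.65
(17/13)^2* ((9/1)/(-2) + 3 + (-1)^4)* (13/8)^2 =-2.26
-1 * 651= -651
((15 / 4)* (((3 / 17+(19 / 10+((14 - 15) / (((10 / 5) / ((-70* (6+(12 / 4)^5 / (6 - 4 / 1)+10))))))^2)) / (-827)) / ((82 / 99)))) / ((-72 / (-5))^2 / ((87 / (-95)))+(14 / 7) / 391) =709055195212395 / 1266225178048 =559.98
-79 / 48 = -1.65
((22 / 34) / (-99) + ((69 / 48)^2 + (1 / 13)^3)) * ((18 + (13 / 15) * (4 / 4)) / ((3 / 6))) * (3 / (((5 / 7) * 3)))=14048881553 / 129078144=108.84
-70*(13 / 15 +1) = -392 / 3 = -130.67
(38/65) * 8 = 304/65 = 4.68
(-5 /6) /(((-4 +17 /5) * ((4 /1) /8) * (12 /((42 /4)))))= 175 /72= 2.43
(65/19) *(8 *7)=3640/19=191.58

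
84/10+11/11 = 47/5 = 9.40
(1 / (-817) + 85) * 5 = 347220 / 817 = 424.99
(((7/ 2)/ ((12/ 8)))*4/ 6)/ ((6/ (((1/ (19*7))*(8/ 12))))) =2/ 1539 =0.00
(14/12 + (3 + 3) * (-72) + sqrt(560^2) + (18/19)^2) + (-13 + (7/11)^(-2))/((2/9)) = 82.68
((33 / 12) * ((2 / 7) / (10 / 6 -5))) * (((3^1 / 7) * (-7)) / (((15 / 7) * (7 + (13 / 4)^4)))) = 2112 / 758825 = 0.00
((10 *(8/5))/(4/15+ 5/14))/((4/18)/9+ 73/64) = 2488320/113053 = 22.01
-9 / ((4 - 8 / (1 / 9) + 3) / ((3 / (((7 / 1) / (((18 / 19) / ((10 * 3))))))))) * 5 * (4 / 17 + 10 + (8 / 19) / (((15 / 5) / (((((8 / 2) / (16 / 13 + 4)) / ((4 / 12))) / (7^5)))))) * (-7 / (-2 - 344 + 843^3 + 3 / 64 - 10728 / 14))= -288044014464 / 257052345834445125965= -0.00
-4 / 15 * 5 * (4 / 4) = -1.33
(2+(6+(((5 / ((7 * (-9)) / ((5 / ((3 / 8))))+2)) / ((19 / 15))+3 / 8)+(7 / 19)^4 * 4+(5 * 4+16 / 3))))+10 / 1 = 14432309525 / 340919736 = 42.33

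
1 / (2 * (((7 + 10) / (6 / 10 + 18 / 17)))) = 141 / 2890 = 0.05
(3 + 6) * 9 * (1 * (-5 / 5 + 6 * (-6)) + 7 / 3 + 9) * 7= -14553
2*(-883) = -1766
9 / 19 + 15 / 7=2.62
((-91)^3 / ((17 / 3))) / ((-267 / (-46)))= -22910.95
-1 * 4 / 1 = -4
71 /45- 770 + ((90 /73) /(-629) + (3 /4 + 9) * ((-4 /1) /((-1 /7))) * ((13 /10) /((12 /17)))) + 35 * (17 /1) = 5444208539 /16530120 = 329.35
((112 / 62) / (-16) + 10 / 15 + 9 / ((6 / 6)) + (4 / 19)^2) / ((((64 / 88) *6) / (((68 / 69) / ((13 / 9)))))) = 1.50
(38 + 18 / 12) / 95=79 / 190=0.42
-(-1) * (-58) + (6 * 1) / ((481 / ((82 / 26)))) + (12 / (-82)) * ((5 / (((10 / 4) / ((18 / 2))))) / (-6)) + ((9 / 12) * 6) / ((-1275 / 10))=-1254263609 / 21791705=-57.56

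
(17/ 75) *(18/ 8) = 51/ 100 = 0.51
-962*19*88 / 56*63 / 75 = -603174 / 25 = -24126.96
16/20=4/5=0.80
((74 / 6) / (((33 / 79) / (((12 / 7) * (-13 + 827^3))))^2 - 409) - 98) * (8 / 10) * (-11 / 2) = 84534528521882239639755753628 / 195984520022759787028735065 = 431.33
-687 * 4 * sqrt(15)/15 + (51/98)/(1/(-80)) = -916 * sqrt(15)/5 - 2040/49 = -751.16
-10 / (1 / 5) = -50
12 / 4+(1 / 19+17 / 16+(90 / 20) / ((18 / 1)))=1327 / 304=4.37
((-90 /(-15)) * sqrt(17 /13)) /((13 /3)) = 1.58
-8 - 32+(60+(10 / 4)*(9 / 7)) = 325 / 14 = 23.21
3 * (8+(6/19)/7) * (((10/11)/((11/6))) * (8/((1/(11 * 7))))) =1540800/209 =7372.25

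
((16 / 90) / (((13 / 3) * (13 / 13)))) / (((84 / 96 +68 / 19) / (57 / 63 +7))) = 201856 / 2772315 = 0.07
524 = 524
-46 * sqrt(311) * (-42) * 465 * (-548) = -492312240 * sqrt(311) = -8682020919.94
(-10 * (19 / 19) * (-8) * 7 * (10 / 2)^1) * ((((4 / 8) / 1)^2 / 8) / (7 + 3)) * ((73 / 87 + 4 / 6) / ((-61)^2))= 4585 / 1294908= 0.00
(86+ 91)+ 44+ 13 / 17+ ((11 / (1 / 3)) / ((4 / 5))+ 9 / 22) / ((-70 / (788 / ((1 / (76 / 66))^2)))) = -950508208 / 2375835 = -400.07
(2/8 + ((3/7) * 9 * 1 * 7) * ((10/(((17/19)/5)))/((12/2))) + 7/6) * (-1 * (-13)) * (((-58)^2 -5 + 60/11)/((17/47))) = 68620953583/2244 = 30579747.59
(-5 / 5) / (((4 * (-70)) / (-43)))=-43 / 280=-0.15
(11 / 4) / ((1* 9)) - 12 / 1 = -421 / 36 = -11.69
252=252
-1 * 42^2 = -1764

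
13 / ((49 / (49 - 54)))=-65 / 49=-1.33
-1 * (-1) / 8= 1 / 8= 0.12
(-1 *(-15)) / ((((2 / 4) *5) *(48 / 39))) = 39 / 8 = 4.88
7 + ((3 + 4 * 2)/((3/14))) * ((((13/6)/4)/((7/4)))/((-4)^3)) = 3889/576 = 6.75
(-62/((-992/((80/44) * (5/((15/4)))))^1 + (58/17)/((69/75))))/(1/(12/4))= 181815/396368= 0.46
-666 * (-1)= 666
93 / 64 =1.45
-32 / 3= -10.67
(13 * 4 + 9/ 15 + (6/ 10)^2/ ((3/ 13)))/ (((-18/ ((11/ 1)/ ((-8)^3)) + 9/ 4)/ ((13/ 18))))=0.05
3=3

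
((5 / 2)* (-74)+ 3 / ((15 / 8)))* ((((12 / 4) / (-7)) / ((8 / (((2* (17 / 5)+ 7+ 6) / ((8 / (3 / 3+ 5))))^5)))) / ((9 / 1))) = 100909554194889 / 128000000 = 788355.89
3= 3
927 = 927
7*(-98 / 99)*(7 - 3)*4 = -10976 / 99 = -110.87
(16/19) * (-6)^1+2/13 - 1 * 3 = -1951/247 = -7.90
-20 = -20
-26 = -26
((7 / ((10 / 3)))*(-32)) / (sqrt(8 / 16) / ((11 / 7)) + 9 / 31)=-90.77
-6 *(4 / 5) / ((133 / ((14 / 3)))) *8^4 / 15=-65536 / 1425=-45.99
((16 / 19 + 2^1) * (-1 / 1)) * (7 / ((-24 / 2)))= 1.66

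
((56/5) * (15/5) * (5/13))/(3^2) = 56/39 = 1.44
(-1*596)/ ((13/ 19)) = -871.08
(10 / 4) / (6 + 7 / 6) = 15 / 43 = 0.35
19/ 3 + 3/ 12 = 79/ 12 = 6.58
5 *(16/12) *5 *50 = 5000/3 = 1666.67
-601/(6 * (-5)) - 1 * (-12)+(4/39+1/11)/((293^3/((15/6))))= 576117458381/17984936255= 32.03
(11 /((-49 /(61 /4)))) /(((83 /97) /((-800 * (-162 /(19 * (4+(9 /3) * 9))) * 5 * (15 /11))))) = -14378310000 /2395463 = -6002.31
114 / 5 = 22.80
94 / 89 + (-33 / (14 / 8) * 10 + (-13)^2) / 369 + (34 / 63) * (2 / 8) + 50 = 2612439 / 51086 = 51.14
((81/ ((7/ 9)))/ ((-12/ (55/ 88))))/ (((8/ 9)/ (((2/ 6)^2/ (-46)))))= 1215/ 82432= 0.01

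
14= 14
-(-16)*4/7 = 64/7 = 9.14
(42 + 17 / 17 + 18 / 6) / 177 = 46 / 177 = 0.26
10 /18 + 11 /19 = 194 /171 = 1.13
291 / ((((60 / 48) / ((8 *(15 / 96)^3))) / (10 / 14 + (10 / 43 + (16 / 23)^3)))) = 34196072025 / 3750161408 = 9.12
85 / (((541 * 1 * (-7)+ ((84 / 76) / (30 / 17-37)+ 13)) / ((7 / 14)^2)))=-56905 / 10106412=-0.01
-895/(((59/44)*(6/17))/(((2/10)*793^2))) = -42098925154/177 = -237847034.77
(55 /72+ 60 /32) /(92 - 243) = -95 /5436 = -0.02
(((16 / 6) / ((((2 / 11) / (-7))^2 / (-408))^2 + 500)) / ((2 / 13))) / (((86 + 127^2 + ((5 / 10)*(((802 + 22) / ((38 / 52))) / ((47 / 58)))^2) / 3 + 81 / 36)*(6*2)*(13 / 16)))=6221926568759962368 / 593082171516066965188736471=0.00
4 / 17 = 0.24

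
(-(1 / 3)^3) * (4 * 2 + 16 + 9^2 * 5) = -143 / 9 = -15.89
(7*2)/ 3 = 14/ 3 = 4.67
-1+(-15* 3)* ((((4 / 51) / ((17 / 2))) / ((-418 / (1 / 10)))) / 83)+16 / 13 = 15039927 / 65172679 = 0.23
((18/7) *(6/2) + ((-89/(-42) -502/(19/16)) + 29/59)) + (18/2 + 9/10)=-6768239/16815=-402.51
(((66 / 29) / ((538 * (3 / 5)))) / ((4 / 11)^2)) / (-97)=-6655 / 12107152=-0.00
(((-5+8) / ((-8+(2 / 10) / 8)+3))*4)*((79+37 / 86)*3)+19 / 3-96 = -17056793 / 25671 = -664.44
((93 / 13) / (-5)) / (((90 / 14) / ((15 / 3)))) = -217 / 195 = -1.11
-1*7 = -7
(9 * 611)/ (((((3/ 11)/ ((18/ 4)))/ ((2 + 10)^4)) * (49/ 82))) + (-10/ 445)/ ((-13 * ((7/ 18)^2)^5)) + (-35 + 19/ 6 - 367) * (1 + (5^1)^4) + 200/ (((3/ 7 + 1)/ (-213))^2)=3091177148599802340137/ 980471589279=3152745252.80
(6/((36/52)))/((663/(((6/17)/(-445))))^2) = 8/645030594975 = 0.00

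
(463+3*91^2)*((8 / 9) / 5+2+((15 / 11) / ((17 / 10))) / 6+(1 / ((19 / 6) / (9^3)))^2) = 4074310496830406 / 3037815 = 1341197701.91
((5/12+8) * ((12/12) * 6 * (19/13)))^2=3682561/676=5447.58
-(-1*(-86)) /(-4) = 43 /2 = 21.50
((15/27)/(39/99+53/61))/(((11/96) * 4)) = 1220/1271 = 0.96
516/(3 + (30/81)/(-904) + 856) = 6297264/10483231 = 0.60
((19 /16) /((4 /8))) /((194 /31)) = 589 /1552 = 0.38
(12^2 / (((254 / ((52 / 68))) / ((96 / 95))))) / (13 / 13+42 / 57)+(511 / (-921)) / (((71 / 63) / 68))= -85996312716 / 2588284765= -33.23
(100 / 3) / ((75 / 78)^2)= 2704 / 75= 36.05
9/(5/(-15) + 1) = 27/2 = 13.50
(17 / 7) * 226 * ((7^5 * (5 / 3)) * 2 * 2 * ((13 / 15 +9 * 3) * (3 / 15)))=15423601424 / 45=342746698.31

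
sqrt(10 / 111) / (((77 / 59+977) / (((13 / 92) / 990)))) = 59 * sqrt(1110) / 44887867200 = 0.00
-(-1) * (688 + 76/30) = 10358/15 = 690.53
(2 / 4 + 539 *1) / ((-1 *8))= -1079 / 16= -67.44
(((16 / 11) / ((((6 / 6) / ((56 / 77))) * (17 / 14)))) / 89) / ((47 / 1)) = 0.00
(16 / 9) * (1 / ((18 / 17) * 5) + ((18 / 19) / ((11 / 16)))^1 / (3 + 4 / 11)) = 302968 / 284715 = 1.06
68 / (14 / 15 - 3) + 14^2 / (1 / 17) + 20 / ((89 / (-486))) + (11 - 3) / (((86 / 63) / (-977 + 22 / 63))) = -300595860 / 118637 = -2533.74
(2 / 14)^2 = 1 / 49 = 0.02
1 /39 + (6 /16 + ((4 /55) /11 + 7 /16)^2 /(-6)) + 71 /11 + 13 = 144877074587 /7308787200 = 19.82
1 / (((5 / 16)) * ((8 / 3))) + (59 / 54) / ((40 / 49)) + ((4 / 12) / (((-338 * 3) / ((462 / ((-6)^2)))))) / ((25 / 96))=4603567 / 1825200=2.52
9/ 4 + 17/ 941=8537/ 3764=2.27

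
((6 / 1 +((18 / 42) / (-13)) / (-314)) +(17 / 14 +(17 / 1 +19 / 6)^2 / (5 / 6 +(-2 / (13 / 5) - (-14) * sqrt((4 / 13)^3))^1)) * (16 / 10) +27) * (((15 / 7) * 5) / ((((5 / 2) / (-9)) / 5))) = -57886.41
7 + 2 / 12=43 / 6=7.17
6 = 6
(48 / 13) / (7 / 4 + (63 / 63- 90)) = -192 / 4537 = -0.04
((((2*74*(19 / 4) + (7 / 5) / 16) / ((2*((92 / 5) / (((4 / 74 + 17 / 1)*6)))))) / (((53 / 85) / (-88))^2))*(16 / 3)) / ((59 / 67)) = 33261875231204400 / 141037081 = 235837802.34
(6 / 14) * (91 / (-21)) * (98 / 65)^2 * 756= -1037232 / 325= -3191.48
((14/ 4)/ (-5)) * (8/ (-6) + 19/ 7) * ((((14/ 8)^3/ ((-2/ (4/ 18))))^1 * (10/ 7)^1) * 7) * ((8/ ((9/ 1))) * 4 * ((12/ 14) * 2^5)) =45472/ 81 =561.38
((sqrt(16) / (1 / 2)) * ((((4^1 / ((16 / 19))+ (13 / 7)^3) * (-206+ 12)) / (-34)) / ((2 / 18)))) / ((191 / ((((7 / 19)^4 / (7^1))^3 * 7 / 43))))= 22007152523790 / 309025242314936464981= 0.00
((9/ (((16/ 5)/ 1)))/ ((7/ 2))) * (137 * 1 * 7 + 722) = 75645/ 56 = 1350.80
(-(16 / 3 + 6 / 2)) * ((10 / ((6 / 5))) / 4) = -625 / 36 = -17.36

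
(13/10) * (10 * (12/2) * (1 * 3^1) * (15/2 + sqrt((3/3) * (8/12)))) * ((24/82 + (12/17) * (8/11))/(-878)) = -5422950/3365813-241020 * sqrt(6)/3365813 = -1.79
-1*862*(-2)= 1724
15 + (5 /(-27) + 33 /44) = 1681 /108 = 15.56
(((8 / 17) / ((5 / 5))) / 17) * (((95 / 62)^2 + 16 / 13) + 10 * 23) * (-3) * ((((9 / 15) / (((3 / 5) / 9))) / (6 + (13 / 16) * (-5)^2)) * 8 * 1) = -80679552768 / 1520010817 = -53.08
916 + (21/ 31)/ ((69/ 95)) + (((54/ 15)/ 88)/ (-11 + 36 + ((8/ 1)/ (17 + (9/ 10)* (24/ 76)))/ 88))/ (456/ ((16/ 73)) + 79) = 6376427060971432/ 6954084201575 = 916.93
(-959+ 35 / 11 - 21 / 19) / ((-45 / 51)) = 3399949 / 3135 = 1084.51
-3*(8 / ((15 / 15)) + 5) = -39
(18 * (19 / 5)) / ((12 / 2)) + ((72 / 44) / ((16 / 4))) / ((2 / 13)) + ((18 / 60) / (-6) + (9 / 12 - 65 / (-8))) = 10069 / 440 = 22.88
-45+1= -44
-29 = -29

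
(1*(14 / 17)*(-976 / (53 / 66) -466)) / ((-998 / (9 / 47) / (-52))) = -17172792 / 1243009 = -13.82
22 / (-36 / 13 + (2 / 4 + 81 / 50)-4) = -7150 / 1511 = -4.73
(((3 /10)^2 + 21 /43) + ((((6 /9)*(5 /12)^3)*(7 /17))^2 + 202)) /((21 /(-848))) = -3201459802486577 /391361025600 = -8180.32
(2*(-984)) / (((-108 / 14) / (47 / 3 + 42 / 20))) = 611884 / 135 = 4532.47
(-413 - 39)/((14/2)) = -452/7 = -64.57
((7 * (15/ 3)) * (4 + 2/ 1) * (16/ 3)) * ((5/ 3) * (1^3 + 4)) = 28000/ 3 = 9333.33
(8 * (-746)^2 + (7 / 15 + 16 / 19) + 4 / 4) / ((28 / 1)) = 634428569 / 3990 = 159004.65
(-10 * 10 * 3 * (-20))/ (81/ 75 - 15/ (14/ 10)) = -175000/ 281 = -622.78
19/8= 2.38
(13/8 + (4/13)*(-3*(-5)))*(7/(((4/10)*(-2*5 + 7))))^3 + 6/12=-27814643/22464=-1238.19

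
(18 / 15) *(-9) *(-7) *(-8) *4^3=-193536 / 5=-38707.20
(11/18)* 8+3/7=335/63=5.32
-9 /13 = -0.69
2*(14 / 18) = 14 / 9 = 1.56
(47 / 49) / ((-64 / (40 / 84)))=-235 / 32928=-0.01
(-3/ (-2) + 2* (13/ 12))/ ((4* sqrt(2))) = 0.65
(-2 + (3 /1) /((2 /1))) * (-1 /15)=1 /30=0.03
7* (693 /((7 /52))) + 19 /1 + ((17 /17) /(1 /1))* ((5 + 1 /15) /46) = 12439013 /345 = 36055.11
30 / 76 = 15 / 38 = 0.39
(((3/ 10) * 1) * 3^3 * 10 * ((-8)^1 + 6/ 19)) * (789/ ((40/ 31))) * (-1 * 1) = 144626067/ 380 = 380594.91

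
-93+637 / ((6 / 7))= 3901 / 6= 650.17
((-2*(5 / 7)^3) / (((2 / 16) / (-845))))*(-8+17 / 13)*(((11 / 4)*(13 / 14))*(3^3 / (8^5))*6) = -8187733125 / 19668992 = -416.28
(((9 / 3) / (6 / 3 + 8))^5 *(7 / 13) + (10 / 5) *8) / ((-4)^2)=20801701 / 20800000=1.00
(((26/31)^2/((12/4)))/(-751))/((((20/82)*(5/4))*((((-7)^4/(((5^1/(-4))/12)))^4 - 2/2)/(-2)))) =2771600/381960250176248588266680003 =0.00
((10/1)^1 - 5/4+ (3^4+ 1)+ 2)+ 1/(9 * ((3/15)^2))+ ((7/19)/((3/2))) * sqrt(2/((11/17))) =14 * sqrt(374)/627+ 3439/36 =95.96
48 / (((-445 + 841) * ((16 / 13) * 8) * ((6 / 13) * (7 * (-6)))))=-169 / 266112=-0.00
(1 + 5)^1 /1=6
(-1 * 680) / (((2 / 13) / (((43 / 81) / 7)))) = -335.20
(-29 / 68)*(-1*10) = 145 / 34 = 4.26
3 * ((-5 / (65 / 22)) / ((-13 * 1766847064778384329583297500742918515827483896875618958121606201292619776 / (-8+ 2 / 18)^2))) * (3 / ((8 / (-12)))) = -55451 / 895791461842640855098731832876659687524534335715938811767654344055358226432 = -0.00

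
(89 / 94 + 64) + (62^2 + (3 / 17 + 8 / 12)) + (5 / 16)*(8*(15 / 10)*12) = 18959263 / 4794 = 3954.79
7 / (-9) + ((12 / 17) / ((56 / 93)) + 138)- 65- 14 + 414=1014011 / 2142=473.39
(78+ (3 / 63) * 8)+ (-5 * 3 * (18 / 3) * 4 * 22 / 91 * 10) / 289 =5946422 / 78897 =75.37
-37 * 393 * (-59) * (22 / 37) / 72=85019 / 12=7084.92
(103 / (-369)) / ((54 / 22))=-1133 / 9963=-0.11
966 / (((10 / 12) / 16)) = 92736 / 5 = 18547.20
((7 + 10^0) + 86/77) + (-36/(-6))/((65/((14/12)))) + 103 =561684/5005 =112.22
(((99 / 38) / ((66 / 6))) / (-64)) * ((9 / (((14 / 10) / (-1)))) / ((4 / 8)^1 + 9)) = 405 / 161728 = 0.00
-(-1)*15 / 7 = 2.14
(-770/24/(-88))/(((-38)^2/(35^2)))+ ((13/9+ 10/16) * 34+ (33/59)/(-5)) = 8656279319/122682240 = 70.56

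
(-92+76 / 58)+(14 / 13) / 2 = -33987 / 377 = -90.15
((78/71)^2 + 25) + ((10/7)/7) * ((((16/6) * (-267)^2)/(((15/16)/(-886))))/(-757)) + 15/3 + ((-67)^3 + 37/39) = -1839852017614418/7292446707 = -252295.57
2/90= 1/45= 0.02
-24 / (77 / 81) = -25.25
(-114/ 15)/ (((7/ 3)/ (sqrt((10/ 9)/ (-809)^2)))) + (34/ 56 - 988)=-27647/ 28 - 38 *sqrt(10)/ 28315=-987.40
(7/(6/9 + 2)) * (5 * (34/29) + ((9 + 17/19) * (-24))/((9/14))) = -2103269/2204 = -954.30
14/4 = 7/2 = 3.50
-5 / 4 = -1.25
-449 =-449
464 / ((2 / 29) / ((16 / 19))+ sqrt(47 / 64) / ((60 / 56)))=-460195200 / 7666067+ 655576320*sqrt(47) / 7666067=526.24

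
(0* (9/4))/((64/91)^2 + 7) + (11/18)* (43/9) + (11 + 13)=4361/162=26.92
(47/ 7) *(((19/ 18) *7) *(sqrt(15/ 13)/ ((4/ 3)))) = 893 *sqrt(195)/ 312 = 39.97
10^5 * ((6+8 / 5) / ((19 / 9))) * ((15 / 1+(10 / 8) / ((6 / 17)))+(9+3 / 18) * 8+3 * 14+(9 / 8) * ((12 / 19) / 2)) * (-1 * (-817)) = 39479805000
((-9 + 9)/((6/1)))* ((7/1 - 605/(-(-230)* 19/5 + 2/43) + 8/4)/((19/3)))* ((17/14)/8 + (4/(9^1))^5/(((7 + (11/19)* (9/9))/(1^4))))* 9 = 0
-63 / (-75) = 21 / 25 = 0.84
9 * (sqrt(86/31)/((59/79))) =711 * sqrt(2666)/1829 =20.07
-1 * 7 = -7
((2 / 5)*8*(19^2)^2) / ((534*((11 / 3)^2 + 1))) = 1563852 / 28925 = 54.07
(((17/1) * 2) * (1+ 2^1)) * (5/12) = 85/2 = 42.50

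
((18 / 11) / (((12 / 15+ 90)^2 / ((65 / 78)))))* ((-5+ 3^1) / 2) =-375 / 2267276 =-0.00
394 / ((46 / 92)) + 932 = 1720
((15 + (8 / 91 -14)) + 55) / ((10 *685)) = 2552 / 311675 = 0.01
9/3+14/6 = 16/3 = 5.33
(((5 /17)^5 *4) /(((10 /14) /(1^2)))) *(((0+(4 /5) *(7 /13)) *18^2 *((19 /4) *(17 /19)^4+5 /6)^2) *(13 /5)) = 4491965909736900 /66798423459017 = 67.25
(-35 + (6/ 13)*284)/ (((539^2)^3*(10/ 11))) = 1249/ 289789908851072630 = 0.00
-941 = -941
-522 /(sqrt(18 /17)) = -507.29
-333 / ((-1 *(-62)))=-333 / 62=-5.37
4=4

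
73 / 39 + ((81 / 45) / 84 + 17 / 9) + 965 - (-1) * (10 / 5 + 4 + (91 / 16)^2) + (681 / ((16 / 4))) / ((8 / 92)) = 3108273799 / 1048320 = 2965.00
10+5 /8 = 85 /8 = 10.62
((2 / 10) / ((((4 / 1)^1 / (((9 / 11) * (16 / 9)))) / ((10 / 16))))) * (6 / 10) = 3 / 110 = 0.03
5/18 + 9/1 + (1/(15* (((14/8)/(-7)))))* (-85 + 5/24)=287/9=31.89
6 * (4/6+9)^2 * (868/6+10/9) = 2206784/27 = 81732.74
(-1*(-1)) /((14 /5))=5 /14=0.36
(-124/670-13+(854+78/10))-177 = 224991/335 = 671.61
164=164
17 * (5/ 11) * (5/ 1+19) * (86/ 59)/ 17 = 10320/ 649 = 15.90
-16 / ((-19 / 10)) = 8.42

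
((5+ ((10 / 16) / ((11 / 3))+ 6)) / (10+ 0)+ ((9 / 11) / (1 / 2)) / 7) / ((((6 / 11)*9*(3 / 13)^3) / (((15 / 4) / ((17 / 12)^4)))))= 36562474 / 1753941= 20.85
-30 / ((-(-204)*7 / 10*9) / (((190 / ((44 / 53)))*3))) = -125875 / 7854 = -16.03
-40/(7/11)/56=-55/49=-1.12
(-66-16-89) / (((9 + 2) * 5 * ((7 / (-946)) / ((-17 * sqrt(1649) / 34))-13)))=0.24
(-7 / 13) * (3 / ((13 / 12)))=-252 / 169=-1.49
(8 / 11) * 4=32 / 11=2.91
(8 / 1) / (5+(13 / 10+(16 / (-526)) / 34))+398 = 112447614 / 281633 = 399.27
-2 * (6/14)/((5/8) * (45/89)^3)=-11279504/1063125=-10.61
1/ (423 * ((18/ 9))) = 1/ 846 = 0.00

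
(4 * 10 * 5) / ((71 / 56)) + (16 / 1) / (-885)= 9910864 / 62835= 157.73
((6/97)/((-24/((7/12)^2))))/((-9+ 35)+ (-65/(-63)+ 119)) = -343/57113600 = -0.00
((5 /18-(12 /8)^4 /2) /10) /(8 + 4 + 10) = -59 /5760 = -0.01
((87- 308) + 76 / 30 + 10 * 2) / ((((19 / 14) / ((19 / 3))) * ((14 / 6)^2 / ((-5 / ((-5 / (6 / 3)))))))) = -11908 / 35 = -340.23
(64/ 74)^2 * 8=8192/ 1369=5.98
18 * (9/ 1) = 162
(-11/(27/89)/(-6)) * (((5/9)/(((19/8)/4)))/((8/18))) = 19580/1539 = 12.72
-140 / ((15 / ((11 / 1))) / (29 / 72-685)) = 3795407 / 54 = 70285.31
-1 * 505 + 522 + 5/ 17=294/ 17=17.29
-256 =-256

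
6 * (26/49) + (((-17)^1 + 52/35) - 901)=-223766/245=-913.33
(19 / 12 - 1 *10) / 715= -101 / 8580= -0.01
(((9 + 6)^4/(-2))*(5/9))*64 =-900000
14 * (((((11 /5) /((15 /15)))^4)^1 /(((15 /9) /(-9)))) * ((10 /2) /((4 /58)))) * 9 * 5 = -722225889 /125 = -5777807.11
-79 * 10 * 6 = -4740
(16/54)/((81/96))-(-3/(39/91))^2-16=-47129/729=-64.65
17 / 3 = 5.67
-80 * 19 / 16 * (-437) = 41515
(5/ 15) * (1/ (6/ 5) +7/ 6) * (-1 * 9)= -6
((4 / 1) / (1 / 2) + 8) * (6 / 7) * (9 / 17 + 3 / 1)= 5760 / 119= 48.40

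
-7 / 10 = -0.70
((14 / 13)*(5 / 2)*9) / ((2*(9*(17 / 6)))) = 105 / 221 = 0.48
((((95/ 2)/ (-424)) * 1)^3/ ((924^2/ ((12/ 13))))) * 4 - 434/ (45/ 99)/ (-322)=48082605396357907/ 16215541442580480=2.97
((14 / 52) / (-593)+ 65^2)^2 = 4243355483127849 / 237714724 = 17850621.16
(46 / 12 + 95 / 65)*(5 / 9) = 2065 / 702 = 2.94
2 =2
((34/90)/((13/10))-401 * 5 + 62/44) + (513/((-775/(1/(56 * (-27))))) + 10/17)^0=-5153921/2574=-2002.30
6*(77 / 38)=231 / 19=12.16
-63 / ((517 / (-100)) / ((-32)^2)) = 6451200 / 517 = 12478.14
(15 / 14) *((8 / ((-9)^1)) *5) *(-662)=66200 / 21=3152.38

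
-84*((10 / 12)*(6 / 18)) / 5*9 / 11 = -42 / 11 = -3.82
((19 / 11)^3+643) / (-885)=-287564 / 392645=-0.73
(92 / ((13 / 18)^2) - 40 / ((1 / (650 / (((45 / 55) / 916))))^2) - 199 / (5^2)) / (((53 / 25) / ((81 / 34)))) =-7249194220782362911 / 304538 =-23803906969844.04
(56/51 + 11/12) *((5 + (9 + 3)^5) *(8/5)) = 68181338/85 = 802133.39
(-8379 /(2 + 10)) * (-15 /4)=41895 /16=2618.44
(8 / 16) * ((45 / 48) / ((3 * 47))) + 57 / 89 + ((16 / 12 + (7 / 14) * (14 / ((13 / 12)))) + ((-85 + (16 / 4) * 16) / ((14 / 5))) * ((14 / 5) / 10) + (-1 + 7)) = 322062343 / 26101920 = 12.34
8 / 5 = 1.60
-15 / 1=-15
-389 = -389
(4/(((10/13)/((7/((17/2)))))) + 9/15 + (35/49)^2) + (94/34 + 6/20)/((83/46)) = 2451347/345695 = 7.09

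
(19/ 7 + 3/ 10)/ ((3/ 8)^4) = 432128/ 2835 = 152.43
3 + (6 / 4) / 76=459 / 152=3.02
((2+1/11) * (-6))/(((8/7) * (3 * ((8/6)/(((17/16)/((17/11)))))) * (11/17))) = -8211/2816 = -2.92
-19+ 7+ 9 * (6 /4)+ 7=17 /2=8.50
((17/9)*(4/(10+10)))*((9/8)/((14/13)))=0.39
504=504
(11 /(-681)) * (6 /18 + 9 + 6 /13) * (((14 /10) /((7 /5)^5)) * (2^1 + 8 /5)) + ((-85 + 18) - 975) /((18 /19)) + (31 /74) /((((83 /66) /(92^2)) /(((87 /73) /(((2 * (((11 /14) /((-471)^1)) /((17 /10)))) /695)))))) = -17011194471609305384255 /14295737189097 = -1189948741.12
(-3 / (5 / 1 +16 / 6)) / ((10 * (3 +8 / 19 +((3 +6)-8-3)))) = -19 / 690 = -0.03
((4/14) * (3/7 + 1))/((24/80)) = 200/147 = 1.36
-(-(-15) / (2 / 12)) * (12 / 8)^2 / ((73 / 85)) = -34425 / 146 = -235.79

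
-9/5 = -1.80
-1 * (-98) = 98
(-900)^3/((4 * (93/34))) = -2065500000/31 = -66629032.26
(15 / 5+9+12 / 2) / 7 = 18 / 7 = 2.57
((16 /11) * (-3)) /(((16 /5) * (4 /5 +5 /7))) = -525 /583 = -0.90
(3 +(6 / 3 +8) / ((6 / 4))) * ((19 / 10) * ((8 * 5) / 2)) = 1102 / 3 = 367.33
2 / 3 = 0.67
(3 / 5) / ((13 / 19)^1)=57 / 65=0.88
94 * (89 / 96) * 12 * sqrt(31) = 4183 * sqrt(31) / 4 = 5822.49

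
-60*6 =-360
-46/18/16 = -23/144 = -0.16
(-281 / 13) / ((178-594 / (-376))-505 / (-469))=-24776332 / 207075037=-0.12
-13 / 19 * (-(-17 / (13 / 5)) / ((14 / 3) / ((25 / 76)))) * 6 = -19125 / 10108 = -1.89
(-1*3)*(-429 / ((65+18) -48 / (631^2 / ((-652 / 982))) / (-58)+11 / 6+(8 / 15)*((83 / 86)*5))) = 627502133364678 / 42616987965779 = 14.72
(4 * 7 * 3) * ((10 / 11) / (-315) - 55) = -152468 / 33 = -4620.24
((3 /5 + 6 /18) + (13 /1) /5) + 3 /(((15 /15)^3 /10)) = 503 /15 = 33.53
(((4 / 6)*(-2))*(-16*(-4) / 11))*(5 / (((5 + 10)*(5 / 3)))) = -256 / 165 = -1.55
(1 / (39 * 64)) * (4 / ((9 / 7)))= 7 / 5616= 0.00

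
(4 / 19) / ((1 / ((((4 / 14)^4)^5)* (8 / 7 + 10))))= 327155712 / 10612371417582396133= 0.00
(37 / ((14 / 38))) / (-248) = -703 / 1736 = -0.40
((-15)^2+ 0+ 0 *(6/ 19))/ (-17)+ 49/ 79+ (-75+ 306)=293291/ 1343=218.38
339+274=613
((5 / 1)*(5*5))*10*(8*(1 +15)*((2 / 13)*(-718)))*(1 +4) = -1148800000 / 13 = -88369230.77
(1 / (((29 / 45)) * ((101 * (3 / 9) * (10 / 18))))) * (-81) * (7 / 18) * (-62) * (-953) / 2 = -452273787 / 5858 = -77206.18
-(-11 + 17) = -6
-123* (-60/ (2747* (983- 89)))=30/ 9983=0.00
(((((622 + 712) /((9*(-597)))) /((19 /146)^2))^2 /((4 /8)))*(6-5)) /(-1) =-1617160325151872 /3762253760409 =-429.84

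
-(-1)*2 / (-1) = -2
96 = 96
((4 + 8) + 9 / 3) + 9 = 24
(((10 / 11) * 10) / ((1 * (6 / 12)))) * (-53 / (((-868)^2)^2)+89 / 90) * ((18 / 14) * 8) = 126301618528235 / 682951167668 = 184.94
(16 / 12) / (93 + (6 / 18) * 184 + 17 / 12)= 16 / 1869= 0.01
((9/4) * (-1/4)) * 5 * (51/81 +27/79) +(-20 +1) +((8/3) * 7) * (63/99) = -17125/1738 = -9.85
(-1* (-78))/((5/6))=468/5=93.60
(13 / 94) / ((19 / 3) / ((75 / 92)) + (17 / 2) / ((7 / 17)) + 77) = 20475 / 15606209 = 0.00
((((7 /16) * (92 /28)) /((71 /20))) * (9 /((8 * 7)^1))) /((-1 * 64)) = -1035 /1017856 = -0.00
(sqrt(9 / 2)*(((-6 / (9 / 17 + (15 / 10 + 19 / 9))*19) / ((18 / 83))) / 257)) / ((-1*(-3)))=-80427*sqrt(2) / 325619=-0.35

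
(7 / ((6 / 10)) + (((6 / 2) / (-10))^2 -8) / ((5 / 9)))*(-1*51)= 65569 / 500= 131.14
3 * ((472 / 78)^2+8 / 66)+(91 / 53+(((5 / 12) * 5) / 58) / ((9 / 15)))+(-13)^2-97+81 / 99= 38020479155 / 205724376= 184.81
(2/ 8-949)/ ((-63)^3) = 1265/ 333396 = 0.00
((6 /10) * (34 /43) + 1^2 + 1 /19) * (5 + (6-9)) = 12476 /4085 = 3.05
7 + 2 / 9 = 65 / 9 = 7.22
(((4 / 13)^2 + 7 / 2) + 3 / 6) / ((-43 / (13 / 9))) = -692 / 5031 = -0.14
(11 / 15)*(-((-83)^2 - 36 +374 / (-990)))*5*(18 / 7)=-6784096 / 105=-64610.44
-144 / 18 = -8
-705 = -705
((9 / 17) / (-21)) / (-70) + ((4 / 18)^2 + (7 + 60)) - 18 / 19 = 847423847 / 12819870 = 66.10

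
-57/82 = -0.70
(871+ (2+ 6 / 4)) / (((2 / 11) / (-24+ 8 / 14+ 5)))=-2481831 / 28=-88636.82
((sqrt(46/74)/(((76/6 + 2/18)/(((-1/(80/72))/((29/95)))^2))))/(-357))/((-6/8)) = 29241 * sqrt(851)/425836145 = 0.00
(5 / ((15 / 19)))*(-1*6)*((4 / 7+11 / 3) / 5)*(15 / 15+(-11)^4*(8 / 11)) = -36014918 / 105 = -342999.22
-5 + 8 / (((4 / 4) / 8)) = 59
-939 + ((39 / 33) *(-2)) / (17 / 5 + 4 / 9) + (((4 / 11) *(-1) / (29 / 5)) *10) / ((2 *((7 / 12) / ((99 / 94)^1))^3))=-1850232217813347 / 1965280206043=-941.46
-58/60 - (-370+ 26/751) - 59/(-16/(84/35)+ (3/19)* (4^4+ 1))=15994306363/43550490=367.26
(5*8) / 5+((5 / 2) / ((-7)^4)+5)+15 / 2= 49223 / 2401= 20.50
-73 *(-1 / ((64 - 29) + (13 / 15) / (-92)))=100740 / 48287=2.09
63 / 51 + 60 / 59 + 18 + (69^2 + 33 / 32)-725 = 130222571 / 32096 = 4057.28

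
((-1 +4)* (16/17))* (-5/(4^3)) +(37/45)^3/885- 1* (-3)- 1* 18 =-83464777471/5483902500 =-15.22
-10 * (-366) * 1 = 3660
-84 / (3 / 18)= -504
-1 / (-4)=1 / 4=0.25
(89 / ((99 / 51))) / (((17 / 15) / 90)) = 3640.91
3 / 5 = 0.60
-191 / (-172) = 191 / 172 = 1.11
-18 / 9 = -2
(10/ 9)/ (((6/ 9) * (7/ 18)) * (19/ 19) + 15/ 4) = 120/ 433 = 0.28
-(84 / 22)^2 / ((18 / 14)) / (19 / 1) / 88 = -343 / 50578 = -0.01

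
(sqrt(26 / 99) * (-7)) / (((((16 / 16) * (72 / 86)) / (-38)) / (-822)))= -133840.79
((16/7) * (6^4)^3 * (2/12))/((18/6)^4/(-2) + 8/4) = -21538971.78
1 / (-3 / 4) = -4 / 3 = -1.33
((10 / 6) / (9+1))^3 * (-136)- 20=-557 / 27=-20.63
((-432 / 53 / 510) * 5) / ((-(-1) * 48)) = -3 / 1802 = -0.00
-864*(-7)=6048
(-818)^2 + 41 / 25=16728141 / 25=669125.64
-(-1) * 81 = 81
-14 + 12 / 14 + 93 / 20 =-8.49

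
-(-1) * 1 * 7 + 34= 41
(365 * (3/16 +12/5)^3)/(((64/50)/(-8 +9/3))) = -24699.83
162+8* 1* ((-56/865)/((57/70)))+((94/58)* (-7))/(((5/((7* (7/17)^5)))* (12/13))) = 161.16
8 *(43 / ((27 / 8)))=2752 / 27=101.93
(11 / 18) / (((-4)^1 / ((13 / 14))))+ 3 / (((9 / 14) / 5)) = 23377 / 1008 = 23.19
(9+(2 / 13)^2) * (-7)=-10675 / 169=-63.17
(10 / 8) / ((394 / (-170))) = -425 / 788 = -0.54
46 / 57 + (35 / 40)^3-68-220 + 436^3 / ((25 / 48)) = 116103347056967 / 729600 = 159132877.00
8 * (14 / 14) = 8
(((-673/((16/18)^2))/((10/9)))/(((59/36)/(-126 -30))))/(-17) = -172206567/40120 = -4292.29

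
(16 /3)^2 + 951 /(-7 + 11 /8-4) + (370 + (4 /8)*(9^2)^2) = 4962073 /1386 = 3580.14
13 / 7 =1.86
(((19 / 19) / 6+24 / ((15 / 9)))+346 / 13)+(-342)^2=45632021 / 390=117005.18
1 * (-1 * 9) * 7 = -63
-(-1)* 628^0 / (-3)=-1 / 3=-0.33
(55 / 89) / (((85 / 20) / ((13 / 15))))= 572 / 4539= 0.13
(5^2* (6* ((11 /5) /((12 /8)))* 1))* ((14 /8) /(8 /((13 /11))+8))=5005 /192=26.07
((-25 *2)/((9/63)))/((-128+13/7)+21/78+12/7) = 63700/22597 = 2.82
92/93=0.99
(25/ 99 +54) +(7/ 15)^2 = 44938/ 825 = 54.47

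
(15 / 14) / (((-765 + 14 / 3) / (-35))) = 225 / 4562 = 0.05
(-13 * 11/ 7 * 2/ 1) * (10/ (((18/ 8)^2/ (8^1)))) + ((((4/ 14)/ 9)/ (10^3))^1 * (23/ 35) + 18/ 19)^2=-282913182630279031/ 438797756250000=-644.75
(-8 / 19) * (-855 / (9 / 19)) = 760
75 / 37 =2.03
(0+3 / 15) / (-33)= -1 / 165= -0.01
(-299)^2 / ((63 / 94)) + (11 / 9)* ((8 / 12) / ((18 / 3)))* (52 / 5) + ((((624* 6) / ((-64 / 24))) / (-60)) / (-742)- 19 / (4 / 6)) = 20038735396 / 150255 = 133364.85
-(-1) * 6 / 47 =0.13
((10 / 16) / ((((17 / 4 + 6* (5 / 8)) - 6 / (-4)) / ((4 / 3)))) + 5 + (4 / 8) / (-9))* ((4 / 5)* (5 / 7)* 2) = 6884 / 1197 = 5.75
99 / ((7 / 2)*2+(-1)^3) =33 / 2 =16.50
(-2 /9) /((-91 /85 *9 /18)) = 340 /819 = 0.42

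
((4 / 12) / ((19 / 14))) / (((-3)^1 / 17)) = -1.39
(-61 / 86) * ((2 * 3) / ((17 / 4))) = -732 / 731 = -1.00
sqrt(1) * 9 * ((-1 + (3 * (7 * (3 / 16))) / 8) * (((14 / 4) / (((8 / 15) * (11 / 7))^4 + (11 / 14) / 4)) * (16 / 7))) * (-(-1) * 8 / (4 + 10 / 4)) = -65.24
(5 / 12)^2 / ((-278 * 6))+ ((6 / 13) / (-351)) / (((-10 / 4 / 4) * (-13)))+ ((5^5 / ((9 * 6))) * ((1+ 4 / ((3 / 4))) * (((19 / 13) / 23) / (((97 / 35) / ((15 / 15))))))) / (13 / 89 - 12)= -2642589048760159 / 3726163264973760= -0.71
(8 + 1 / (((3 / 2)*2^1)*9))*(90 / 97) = 7.46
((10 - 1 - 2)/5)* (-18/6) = -21/5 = -4.20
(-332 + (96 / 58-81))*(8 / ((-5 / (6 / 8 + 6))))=4442.52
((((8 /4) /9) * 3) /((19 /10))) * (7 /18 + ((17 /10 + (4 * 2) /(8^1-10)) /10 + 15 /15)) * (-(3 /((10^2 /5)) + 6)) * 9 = -42763 /1900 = -22.51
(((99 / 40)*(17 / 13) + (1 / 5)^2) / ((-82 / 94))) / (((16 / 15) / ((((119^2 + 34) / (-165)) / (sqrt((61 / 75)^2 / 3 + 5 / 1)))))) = 17050735905*sqrt(16518) / 16528219136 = 132.59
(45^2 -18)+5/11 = 22082/11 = 2007.45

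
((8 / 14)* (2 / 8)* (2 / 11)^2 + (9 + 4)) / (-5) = -2203 / 847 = -2.60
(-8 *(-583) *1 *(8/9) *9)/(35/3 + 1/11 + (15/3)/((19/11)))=23394624/9187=2546.49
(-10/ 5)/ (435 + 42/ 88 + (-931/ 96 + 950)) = -2112/ 1452823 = -0.00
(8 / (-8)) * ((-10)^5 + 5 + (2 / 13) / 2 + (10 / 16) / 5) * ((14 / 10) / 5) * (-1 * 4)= -72796213 / 650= -111994.17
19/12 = 1.58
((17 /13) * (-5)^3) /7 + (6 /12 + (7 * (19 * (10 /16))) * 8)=116871 /182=642.15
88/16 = 11/2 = 5.50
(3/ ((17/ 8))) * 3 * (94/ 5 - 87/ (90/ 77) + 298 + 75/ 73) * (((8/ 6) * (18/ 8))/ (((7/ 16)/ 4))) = 1228108032/ 43435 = 28274.62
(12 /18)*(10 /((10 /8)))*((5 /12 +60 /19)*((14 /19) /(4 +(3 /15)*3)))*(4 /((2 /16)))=7302400 /74727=97.72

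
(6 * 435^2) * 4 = 4541400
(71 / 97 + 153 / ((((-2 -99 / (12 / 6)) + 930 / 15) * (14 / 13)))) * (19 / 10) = 128801 / 4753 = 27.10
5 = 5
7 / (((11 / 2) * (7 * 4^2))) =1 / 88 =0.01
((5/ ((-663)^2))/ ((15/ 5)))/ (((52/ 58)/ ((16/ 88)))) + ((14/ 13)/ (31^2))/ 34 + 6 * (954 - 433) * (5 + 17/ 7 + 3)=41354194965762262/ 1268544704427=32599.71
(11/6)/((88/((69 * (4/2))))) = 23/8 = 2.88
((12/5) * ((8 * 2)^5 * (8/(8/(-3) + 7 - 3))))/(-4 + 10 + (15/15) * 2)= 9437184/5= 1887436.80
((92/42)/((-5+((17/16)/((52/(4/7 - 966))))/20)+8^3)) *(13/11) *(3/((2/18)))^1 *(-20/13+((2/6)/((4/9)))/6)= -0.20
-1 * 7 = -7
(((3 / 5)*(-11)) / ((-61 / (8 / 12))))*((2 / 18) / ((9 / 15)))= 22 / 1647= 0.01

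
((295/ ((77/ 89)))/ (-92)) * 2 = -26255/ 3542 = -7.41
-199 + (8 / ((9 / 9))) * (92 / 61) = -11403 / 61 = -186.93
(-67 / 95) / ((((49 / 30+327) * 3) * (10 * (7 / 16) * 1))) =-1072 / 6556235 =-0.00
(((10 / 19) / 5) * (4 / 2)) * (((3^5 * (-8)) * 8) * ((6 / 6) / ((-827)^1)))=62208 / 15713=3.96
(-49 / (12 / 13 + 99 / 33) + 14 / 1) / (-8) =-77 / 408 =-0.19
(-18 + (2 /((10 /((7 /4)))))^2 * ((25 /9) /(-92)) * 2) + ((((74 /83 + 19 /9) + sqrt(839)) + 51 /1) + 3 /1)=sqrt(839) + 7146431 /183264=67.96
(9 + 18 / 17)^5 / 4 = 146211169851 / 5679428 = 25744.00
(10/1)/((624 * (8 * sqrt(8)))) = 5 * sqrt(2)/9984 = 0.00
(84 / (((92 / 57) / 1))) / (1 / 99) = 118503 / 23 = 5152.30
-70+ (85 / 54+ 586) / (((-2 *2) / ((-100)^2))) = -39663140 / 27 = -1469005.19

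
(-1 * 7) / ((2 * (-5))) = 7 / 10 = 0.70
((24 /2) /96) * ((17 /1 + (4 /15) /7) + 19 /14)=3863 /1680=2.30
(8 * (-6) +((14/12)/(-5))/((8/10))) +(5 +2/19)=-19693/456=-43.19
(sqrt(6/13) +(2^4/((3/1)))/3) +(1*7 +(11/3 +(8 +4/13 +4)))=sqrt(78)/13 +2896/117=25.43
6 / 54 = 1 / 9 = 0.11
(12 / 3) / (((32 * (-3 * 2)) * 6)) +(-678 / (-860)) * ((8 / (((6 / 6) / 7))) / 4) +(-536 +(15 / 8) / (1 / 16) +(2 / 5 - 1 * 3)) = -30809303 / 61920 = -497.57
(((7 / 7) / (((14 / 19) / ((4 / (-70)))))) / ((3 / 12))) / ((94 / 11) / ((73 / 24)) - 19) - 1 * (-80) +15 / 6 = 525687481 / 6370490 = 82.52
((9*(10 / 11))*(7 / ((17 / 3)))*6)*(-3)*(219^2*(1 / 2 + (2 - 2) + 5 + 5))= -17132148810 / 187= -91615769.04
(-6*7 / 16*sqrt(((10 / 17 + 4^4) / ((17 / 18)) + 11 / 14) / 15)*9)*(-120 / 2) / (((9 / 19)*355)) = 57*sqrt(231504630) / 24140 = 35.93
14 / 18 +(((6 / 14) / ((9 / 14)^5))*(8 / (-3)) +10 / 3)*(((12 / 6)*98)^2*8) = -128409583001 / 59049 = -2174627.56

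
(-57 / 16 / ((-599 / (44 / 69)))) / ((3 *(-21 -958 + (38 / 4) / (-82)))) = -0.00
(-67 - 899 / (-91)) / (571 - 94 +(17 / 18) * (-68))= -46782 / 338065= -0.14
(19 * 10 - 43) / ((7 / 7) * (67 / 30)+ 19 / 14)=40.94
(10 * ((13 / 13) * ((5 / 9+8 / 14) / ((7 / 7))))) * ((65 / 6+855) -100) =1631225 / 189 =8630.82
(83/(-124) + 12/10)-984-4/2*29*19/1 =-1292991/620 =-2085.47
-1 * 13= -13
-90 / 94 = -45 / 47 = -0.96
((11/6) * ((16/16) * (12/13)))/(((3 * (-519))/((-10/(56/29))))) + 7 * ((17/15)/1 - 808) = -8002568243/1416870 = -5648.06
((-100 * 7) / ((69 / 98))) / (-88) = 8575 / 759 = 11.30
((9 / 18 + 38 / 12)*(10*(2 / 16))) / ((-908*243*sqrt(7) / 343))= -2695*sqrt(7) / 2647728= -0.00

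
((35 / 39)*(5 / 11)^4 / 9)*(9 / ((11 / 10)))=218750 / 6280989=0.03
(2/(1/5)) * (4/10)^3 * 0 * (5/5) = 0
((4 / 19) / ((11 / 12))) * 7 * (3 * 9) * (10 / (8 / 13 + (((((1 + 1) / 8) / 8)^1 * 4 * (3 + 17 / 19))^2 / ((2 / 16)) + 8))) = 14938560 / 361757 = 41.29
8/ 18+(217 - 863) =-5810/ 9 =-645.56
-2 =-2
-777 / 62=-12.53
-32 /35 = -0.91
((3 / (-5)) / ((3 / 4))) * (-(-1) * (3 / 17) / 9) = -4 / 255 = -0.02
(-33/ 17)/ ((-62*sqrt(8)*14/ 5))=165*sqrt(2)/ 59024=0.00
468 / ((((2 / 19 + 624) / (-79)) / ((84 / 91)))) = -324216 / 5929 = -54.68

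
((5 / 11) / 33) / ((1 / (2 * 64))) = 640 / 363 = 1.76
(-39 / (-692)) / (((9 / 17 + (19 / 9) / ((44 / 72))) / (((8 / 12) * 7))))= 17017 / 257770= 0.07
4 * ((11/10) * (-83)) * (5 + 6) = -20086/5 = -4017.20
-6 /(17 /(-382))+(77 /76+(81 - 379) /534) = 46666259 /344964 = 135.28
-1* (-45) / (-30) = -3 / 2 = -1.50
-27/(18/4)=-6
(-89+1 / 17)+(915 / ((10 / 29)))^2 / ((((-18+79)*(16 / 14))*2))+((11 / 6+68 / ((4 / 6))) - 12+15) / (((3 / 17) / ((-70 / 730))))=35992722395 / 714816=50352.43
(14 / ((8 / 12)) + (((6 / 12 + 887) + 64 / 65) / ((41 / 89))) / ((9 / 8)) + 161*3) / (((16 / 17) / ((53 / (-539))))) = -3994997059 / 17237220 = -231.77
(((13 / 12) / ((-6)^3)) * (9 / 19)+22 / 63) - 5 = -178235 / 38304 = -4.65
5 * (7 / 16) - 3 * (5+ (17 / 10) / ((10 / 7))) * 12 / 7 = -83011 / 2800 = -29.65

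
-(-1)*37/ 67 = 37/ 67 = 0.55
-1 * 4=-4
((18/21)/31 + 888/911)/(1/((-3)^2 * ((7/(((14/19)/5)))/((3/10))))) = 282380850/197687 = 1428.42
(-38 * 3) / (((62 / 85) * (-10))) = 969 / 62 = 15.63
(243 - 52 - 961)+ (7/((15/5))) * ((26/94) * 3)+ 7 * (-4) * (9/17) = -625527/799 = -782.89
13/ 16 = 0.81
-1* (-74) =74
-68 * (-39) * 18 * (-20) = -954720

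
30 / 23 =1.30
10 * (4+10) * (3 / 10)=42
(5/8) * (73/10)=73/16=4.56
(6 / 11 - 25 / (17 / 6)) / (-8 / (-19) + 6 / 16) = -235296 / 22627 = -10.40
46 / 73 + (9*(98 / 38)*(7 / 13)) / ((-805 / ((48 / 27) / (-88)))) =14380084 / 22809215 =0.63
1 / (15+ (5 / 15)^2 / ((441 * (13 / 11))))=51597 / 773966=0.07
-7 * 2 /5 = -14 /5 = -2.80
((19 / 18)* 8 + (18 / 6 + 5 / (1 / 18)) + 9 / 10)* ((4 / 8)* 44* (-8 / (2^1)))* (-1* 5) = 405284 / 9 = 45031.56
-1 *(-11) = 11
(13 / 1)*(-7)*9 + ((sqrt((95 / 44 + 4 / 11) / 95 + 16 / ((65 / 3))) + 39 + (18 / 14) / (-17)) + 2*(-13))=-95923 / 119 + 3*sqrt(62749115) / 27170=-805.20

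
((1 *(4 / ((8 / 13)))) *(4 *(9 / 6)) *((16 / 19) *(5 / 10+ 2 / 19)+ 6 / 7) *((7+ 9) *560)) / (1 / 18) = 3103626240 / 361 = 8597302.60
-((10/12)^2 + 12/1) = -457/36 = -12.69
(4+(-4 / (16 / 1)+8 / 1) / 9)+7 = 427 / 36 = 11.86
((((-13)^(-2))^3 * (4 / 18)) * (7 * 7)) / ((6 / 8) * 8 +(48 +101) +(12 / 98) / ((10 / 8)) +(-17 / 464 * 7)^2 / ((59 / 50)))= 152493080320 / 10487906875036263933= 0.00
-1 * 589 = -589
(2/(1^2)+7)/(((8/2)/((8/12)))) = 3/2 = 1.50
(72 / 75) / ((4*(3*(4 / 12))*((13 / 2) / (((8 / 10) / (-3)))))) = -16 / 1625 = -0.01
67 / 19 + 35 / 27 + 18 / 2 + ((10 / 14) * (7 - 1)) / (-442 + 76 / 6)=13.81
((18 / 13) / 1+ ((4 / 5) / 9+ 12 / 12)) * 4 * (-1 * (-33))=63668 / 195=326.50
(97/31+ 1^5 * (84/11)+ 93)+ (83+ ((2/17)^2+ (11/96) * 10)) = 888951731/4730352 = 187.93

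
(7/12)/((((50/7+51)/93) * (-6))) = -1519/9768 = -0.16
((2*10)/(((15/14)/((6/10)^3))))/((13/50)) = 1008/65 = 15.51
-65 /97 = -0.67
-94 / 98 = -47 / 49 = -0.96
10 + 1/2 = 21/2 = 10.50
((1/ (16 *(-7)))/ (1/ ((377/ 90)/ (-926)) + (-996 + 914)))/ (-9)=-377/ 115168032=-0.00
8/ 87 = 0.09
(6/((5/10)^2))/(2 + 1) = 8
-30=-30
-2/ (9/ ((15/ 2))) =-5/ 3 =-1.67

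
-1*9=-9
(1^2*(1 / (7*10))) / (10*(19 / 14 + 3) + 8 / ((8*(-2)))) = 1 / 3015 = 0.00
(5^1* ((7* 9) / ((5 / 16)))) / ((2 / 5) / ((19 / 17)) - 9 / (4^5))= 98058240 / 33961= 2887.38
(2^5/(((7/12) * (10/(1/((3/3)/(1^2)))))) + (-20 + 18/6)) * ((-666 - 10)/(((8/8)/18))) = 4903704/35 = 140105.83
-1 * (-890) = 890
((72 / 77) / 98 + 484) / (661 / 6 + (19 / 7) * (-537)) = -0.36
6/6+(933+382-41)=1275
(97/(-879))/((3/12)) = -388/879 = -0.44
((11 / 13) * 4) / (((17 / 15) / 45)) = 29700 / 221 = 134.39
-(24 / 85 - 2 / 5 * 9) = 282 / 85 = 3.32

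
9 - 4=5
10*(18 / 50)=18 / 5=3.60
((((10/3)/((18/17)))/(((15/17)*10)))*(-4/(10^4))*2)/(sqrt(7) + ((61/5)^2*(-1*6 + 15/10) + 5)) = 289*sqrt(7)/447449516505 + 9606071/22372475825250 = 0.00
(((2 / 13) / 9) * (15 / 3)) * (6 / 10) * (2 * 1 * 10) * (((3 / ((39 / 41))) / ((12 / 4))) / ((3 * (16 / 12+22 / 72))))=6560 / 29913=0.22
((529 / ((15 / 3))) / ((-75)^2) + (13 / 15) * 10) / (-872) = -244279 / 24525000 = -0.01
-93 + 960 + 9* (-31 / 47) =40470 / 47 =861.06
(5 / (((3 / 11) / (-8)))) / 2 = -220 / 3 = -73.33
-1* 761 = -761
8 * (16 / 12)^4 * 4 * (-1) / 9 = -8192 / 729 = -11.24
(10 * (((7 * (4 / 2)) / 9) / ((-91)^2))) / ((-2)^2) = 5 / 10647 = 0.00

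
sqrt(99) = 3 * sqrt(11) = 9.95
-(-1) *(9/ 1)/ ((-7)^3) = -9/ 343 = -0.03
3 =3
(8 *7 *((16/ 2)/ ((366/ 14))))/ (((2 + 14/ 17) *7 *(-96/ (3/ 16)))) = -119/ 70272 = -0.00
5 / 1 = 5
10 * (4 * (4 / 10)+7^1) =86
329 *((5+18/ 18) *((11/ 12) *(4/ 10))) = 3619/ 5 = 723.80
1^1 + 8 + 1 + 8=18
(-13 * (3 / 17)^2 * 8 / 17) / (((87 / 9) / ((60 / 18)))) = -0.07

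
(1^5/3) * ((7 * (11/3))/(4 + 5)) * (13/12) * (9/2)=1001/216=4.63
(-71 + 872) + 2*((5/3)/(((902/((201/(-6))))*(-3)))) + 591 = 11300591/8118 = 1392.04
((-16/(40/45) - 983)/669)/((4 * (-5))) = 1001/13380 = 0.07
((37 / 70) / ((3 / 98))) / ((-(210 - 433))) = 259 / 3345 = 0.08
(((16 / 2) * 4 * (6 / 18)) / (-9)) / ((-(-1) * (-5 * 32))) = 1 / 135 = 0.01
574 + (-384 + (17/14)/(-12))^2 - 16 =4179740833/28224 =148091.72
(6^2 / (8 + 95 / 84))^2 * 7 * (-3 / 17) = -192036096 / 10000913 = -19.20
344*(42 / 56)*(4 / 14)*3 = 1548 / 7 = 221.14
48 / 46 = 1.04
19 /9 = 2.11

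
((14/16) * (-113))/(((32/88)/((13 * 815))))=-2880846.72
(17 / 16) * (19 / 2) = 323 / 32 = 10.09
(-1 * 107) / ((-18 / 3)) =107 / 6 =17.83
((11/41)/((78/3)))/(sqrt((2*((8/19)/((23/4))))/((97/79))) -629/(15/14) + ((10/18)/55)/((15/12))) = -33535725232185/1907890809600762532 -2695275*sqrt(3348731)/476972702400190633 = -0.00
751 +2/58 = 21780/29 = 751.03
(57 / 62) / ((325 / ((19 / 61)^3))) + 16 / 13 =5629519763 / 4573667150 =1.23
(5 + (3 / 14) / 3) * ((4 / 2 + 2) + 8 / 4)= 213 / 7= 30.43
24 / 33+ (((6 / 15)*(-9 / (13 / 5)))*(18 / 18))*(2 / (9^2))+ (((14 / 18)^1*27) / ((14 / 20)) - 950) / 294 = -153632 / 63063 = -2.44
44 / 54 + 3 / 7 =235 / 189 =1.24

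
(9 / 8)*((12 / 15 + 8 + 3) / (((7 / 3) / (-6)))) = -4779 / 140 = -34.14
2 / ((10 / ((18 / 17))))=0.21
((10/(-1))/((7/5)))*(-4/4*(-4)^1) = -200/7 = -28.57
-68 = -68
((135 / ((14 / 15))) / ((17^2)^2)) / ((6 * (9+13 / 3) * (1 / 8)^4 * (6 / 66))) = 570240 / 584647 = 0.98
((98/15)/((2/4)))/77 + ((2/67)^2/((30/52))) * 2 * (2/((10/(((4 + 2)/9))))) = 1889956/11110275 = 0.17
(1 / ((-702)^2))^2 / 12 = 1 / 2914269388992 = 0.00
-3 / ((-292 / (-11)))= -33 / 292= -0.11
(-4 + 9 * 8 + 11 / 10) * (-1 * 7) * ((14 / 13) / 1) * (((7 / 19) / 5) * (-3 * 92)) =65415588 / 6175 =10593.62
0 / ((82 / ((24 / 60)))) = 0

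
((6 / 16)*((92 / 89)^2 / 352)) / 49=1587 / 68310704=0.00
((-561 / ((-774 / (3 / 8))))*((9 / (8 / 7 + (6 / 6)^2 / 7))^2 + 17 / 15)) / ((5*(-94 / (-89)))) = 16643 / 6450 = 2.58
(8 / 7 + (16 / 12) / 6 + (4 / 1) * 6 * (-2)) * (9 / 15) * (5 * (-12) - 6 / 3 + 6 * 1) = 23504 / 15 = 1566.93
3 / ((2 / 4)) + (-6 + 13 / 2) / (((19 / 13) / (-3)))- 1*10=-5.03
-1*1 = -1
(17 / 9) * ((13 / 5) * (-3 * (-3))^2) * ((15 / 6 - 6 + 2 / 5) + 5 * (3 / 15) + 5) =57681 / 50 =1153.62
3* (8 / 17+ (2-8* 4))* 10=-15060 / 17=-885.88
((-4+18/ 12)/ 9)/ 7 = -5/ 126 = -0.04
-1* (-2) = 2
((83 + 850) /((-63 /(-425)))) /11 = 572.19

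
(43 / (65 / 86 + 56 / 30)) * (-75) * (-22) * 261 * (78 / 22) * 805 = 68178967447500 / 3383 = 20153404507.09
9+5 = 14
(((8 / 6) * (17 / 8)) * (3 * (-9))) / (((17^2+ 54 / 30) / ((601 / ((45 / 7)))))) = -71519 / 2908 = -24.59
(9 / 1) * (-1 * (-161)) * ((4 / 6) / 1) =966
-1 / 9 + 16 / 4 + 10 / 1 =125 / 9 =13.89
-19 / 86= -0.22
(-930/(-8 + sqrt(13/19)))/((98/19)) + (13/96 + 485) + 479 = 2945* sqrt(247)/19649 + 1861625933/1886304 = 989.27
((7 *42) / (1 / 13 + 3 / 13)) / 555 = 637 / 370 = 1.72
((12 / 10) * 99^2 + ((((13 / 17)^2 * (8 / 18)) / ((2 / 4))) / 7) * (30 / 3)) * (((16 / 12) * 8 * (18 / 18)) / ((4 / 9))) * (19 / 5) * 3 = 162753763184 / 50575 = 3218067.49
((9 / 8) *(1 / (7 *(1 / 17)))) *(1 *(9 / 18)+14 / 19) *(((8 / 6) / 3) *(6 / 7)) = 2397 / 1862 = 1.29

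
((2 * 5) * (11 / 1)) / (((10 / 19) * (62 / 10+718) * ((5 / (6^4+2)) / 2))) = 542564 / 3621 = 149.84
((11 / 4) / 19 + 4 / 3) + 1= 2.48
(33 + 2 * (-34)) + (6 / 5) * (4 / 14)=-1213 / 35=-34.66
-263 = -263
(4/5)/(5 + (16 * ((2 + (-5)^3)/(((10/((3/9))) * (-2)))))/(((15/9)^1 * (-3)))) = -20/39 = -0.51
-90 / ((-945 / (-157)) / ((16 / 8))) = -628 / 21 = -29.90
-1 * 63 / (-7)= 9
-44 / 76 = -11 / 19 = -0.58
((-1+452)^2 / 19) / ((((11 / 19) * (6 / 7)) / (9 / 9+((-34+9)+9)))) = -647185 / 2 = -323592.50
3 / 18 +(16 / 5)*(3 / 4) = 77 / 30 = 2.57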